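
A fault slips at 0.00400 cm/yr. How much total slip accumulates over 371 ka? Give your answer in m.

14.8 m

slip = rate × time = 0.00400 cm/yr × 371 ka = 14.8 m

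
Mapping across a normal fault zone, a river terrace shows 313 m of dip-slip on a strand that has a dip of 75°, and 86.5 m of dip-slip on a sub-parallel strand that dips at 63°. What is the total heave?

120 m

heave_A = 313 × cos(75°) = 81.01 m
heave_B = 86.5 × cos(63°) = 39.27 m
total = 81.01 + 39.27 = 120 m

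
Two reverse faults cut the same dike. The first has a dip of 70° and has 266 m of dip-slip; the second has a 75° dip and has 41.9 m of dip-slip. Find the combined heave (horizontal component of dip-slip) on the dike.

heave_A = 266 × cos(70°) = 90.98 m
heave_B = 41.9 × cos(75°) = 10.84 m
total = 90.98 + 10.84 = 102 m

102 m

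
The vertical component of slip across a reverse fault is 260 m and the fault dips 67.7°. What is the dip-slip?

dip-slip = throw / sin(dip) = 260 / sin(67.7°) = 281 m

281 m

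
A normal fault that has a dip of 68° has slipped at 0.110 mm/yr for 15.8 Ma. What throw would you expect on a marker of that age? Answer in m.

dip-slip = rate × time = 0.110 mm/yr × 15.8 Ma = 1738 m
throw = dip-slip × sin(dip) = 1738 × sin(68°) = 1610 m

1610 m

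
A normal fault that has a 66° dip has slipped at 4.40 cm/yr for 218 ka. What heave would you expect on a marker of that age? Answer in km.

3.90 km

dip-slip = rate × time = 4.40 cm/yr × 218 ka = 9592 m
heave = dip-slip × cos(dip) = 9592 × cos(66°) = 3900 m = 3.90 km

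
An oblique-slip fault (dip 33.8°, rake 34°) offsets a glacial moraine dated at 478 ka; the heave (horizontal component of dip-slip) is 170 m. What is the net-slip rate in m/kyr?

dip-slip = heave / cos(dip) = 170 / cos(33.8°) = 204.6 m
net slip = dip-slip / sin(rake) = 204.6 / sin(34°) = 365.8 m
rate = 365.8 m / 478 ka = 0.000765 m/yr = 0.765 m/kyr

0.765 m/kyr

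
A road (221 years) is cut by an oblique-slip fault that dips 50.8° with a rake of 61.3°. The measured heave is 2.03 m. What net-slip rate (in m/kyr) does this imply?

16.6 m/kyr

dip-slip = heave / cos(dip) = 2.03 / cos(50.8°) = 3.212 m
net slip = dip-slip / sin(rake) = 3.212 / sin(61.3°) = 3.662 m
rate = 3.662 m / 221 years = 0.0166 m/yr = 16.6 m/kyr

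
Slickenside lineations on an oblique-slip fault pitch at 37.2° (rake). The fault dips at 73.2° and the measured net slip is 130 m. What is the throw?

75.2 m

dip-slip = net slip × sin(rake) = 130 m × sin(37.2°) = 78.60 m
throw = dip-slip × sin(dip) = 78.60 × sin(73.2°) = 75.2 m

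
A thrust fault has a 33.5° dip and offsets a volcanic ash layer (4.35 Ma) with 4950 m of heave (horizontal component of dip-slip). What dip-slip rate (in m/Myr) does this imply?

1360 m/Myr

dip-slip = heave / cos(dip) = 4950 m / cos(33.5°) = 5936 m
rate = 5936 m / 4.35 Ma = 0.00136 m/yr = 1360 m/Myr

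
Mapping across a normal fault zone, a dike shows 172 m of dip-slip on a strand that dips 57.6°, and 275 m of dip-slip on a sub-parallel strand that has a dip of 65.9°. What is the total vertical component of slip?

396 m

throw_A = 172 × sin(57.6°) = 145.2 m
throw_B = 275 × sin(65.9°) = 251 m
total = 145.2 + 251 = 396 m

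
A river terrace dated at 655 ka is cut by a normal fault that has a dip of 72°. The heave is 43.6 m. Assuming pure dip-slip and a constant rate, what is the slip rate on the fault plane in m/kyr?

dip-slip = heave / cos(dip) = 43.6 m / cos(72°) = 141.1 m
rate = 141.1 m / 655 ka = 0.000215 m/yr = 0.215 m/kyr

0.215 m/kyr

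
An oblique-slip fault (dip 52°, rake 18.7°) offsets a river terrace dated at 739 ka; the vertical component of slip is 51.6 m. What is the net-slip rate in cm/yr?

dip-slip = throw / sin(dip) = 51.6 / sin(52°) = 65.48 m
net slip = dip-slip / sin(rake) = 65.48 / sin(18.7°) = 204.2 m
rate = 204.2 m / 739 ka = 0.000276 m/yr = 0.0276 cm/yr

0.0276 cm/yr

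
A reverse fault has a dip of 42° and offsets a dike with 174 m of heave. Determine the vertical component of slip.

157 m

throw = heave × tan(dip) = 174 × tan(42°) = 157 m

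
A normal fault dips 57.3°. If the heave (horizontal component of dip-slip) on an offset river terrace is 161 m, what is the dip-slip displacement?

dip-slip = heave / cos(dip) = 161 / cos(57.3°) = 298 m

298 m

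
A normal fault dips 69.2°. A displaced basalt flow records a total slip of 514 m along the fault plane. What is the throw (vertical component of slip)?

throw = dip-slip × sin(dip) = 514 m × sin(69.2°) = 481 m

481 m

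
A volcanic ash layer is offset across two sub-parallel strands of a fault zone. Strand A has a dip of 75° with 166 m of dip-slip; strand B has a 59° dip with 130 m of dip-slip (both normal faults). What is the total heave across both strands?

110 m

heave_A = 166 × cos(75°) = 42.96 m
heave_B = 130 × cos(59°) = 66.95 m
total = 42.96 + 66.95 = 110 m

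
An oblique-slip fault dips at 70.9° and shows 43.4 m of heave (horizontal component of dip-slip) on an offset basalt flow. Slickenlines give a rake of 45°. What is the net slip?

dip-slip = heave / cos(dip) = 43.4 / cos(70.9°) = 132.6 m
net slip = dip-slip / sin(rake) = 132.6 / sin(45°) = 188 m

188 m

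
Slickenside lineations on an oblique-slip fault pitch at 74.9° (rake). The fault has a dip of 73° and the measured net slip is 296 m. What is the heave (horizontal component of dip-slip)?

83.6 m

dip-slip = net slip × sin(rake) = 296 m × sin(74.9°) = 285.8 m
heave = dip-slip × cos(dip) = 285.8 × cos(73°) = 83.6 m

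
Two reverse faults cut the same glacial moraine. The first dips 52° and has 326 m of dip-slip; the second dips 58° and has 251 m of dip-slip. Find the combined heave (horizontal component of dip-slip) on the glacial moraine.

heave_A = 326 × cos(52°) = 200.7 m
heave_B = 251 × cos(58°) = 133 m
total = 200.7 + 133 = 334 m

334 m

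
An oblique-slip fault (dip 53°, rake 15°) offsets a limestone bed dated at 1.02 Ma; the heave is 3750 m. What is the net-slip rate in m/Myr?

dip-slip = heave / cos(dip) = 3750 / cos(53°) = 6231 m
net slip = dip-slip / sin(rake) = 6231 / sin(15°) = 24080 m
rate = 24080 m / 1.02 Ma = 0.0236 m/yr = 23600 m/Myr

23600 m/Myr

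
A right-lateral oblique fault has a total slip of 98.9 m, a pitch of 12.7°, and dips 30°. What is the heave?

dip-slip = net slip × sin(rake) = 98.9 m × sin(12.7°) = 21.74 m
heave = dip-slip × cos(dip) = 21.74 × cos(30°) = 18.8 m

18.8 m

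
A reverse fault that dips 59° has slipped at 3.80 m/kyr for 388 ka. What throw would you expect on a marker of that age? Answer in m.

1260 m

dip-slip = rate × time = 3.80 m/kyr × 388 ka = 1474 m
throw = dip-slip × sin(dip) = 1474 × sin(59°) = 1260 m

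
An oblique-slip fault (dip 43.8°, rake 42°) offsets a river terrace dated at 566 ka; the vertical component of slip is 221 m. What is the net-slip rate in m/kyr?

0.843 m/kyr

dip-slip = throw / sin(dip) = 221 / sin(43.8°) = 319.3 m
net slip = dip-slip / sin(rake) = 319.3 / sin(42°) = 477.2 m
rate = 477.2 m / 566 ka = 0.000843 m/yr = 0.843 m/kyr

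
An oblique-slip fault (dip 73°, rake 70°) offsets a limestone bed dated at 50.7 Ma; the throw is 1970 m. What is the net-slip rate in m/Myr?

43.2 m/Myr

dip-slip = throw / sin(dip) = 1970 / sin(73°) = 2060 m
net slip = dip-slip / sin(rake) = 2060 / sin(70°) = 2192 m
rate = 2192 m / 50.7 Ma = 0.0000432 m/yr = 43.2 m/Myr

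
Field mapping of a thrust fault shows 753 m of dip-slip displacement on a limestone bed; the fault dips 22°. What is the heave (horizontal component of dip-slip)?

heave = dip-slip × cos(dip) = 753 m × cos(22°) = 698 m

698 m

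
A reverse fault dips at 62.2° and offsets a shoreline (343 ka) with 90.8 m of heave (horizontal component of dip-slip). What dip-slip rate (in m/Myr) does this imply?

568 m/Myr

dip-slip = heave / cos(dip) = 90.8 m / cos(62.2°) = 194.7 m
rate = 194.7 m / 343 ka = 0.000568 m/yr = 568 m/Myr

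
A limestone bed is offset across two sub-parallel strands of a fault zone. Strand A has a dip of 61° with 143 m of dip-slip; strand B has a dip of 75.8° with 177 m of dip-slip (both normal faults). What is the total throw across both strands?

throw_A = 143 × sin(61°) = 125.1 m
throw_B = 177 × sin(75.8°) = 171.6 m
total = 125.1 + 171.6 = 297 m

297 m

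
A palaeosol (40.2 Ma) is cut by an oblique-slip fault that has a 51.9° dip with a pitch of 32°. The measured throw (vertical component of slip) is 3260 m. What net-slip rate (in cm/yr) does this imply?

dip-slip = throw / sin(dip) = 3260 / sin(51.9°) = 4143 m
net slip = dip-slip / sin(rake) = 4143 / sin(32°) = 7818 m
rate = 7818 m / 40.2 Ma = 0.000194 m/yr = 0.0194 cm/yr

0.0194 cm/yr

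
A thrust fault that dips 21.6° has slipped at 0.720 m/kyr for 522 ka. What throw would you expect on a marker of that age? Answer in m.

138 m

dip-slip = rate × time = 0.720 m/kyr × 522 ka = 375.8 m
throw = dip-slip × sin(dip) = 375.8 × sin(21.6°) = 138 m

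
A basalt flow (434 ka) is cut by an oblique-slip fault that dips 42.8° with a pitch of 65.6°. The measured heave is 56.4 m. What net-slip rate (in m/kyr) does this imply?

0.194 m/kyr

dip-slip = heave / cos(dip) = 56.4 / cos(42.8°) = 76.87 m
net slip = dip-slip / sin(rake) = 76.87 / sin(65.6°) = 84.41 m
rate = 84.41 m / 434 ka = 0.000194 m/yr = 0.194 m/kyr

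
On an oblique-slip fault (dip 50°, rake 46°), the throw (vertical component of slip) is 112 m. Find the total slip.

203 m

dip-slip = throw / sin(dip) = 112 / sin(50°) = 146.2 m
net slip = dip-slip / sin(rake) = 146.2 / sin(46°) = 203 m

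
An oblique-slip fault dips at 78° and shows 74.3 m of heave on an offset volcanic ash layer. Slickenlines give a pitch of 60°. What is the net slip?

413 m

dip-slip = heave / cos(dip) = 74.3 / cos(78°) = 357.4 m
net slip = dip-slip / sin(rake) = 357.4 / sin(60°) = 413 m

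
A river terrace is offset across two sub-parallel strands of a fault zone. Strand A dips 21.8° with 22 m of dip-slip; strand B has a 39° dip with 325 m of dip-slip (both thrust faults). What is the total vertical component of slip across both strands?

throw_A = 22 × sin(21.8°) = 8.170 m
throw_B = 325 × sin(39°) = 204.5 m
total = 8.170 + 204.5 = 213 m

213 m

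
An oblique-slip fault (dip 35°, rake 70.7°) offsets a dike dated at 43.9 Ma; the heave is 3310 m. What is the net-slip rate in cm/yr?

0.00975 cm/yr

dip-slip = heave / cos(dip) = 3310 / cos(35°) = 4041 m
net slip = dip-slip / sin(rake) = 4041 / sin(70.7°) = 4281 m
rate = 4281 m / 43.9 Ma = 0.0000975 m/yr = 0.00975 cm/yr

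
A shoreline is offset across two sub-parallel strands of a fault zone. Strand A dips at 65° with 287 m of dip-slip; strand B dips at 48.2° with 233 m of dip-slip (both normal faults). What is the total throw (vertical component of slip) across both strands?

434 m

throw_A = 287 × sin(65°) = 260.1 m
throw_B = 233 × sin(48.2°) = 173.7 m
total = 260.1 + 173.7 = 434 m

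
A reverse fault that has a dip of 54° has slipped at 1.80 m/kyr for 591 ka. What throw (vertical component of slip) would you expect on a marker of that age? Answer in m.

861 m

dip-slip = rate × time = 1.80 m/kyr × 591 ka = 1064 m
throw = dip-slip × sin(dip) = 1064 × sin(54°) = 861 m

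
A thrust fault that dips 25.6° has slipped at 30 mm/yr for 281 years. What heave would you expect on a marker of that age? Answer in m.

7.60 m

dip-slip = rate × time = 30 mm/yr × 281 years = 8.430 m
heave = dip-slip × cos(dip) = 8.430 × cos(25.6°) = 7.60 m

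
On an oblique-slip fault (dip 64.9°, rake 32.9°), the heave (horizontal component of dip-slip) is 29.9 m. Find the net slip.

130 m

dip-slip = heave / cos(dip) = 29.9 / cos(64.9°) = 70.49 m
net slip = dip-slip / sin(rake) = 70.49 / sin(32.9°) = 130 m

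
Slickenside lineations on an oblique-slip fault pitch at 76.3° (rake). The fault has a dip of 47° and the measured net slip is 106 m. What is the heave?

dip-slip = net slip × sin(rake) = 106 m × sin(76.3°) = 103 m
heave = dip-slip × cos(dip) = 103 × cos(47°) = 70.2 m

70.2 m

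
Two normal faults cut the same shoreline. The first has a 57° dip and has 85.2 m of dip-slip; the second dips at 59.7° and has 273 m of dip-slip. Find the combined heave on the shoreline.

184 m

heave_A = 85.2 × cos(57°) = 46.40 m
heave_B = 273 × cos(59.7°) = 137.7 m
total = 46.40 + 137.7 = 184 m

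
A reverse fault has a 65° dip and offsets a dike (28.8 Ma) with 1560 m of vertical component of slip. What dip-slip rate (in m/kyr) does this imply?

0.0598 m/kyr

dip-slip = throw / sin(dip) = 1560 m / sin(65°) = 1721 m
rate = 1721 m / 28.8 Ma = 0.0000598 m/yr = 0.0598 m/kyr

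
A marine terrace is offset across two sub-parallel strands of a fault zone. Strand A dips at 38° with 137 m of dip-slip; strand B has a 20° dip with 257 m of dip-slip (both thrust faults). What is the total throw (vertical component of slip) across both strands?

throw_A = 137 × sin(38°) = 84.35 m
throw_B = 257 × sin(20°) = 87.90 m
total = 84.35 + 87.90 = 172 m

172 m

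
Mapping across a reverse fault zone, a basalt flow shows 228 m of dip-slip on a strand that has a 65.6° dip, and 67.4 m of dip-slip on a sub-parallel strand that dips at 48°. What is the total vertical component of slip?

258 m

throw_A = 228 × sin(65.6°) = 207.6 m
throw_B = 67.4 × sin(48°) = 50.09 m
total = 207.6 + 50.09 = 258 m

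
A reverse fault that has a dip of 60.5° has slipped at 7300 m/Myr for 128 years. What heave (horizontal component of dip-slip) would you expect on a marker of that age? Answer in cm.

dip-slip = rate × time = 7300 m/Myr × 128 years = 0.9344 m
heave = dip-slip × cos(dip) = 0.9344 × cos(60.5°) = 0.460 m = 46 cm

46 cm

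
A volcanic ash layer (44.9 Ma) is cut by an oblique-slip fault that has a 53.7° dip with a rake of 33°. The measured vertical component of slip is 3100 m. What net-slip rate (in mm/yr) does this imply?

0.157 mm/yr

dip-slip = throw / sin(dip) = 3100 / sin(53.7°) = 3846 m
net slip = dip-slip / sin(rake) = 3846 / sin(33°) = 7062 m
rate = 7062 m / 44.9 Ma = 0.000157 m/yr = 0.157 mm/yr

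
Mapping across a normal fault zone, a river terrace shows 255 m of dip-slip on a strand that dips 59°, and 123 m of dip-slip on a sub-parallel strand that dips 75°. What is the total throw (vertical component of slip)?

throw_A = 255 × sin(59°) = 218.6 m
throw_B = 123 × sin(75°) = 118.8 m
total = 218.6 + 118.8 = 337 m

337 m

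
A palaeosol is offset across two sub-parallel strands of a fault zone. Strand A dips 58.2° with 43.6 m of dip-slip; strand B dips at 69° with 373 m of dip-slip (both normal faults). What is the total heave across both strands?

heave_A = 43.6 × cos(58.2°) = 22.98 m
heave_B = 373 × cos(69°) = 133.7 m
total = 22.98 + 133.7 = 157 m

157 m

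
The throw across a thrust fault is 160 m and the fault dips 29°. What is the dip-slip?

330 m

dip-slip = throw / sin(dip) = 160 / sin(29°) = 330 m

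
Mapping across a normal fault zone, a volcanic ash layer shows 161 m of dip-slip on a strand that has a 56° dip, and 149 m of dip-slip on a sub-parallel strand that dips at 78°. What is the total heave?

121 m

heave_A = 161 × cos(56°) = 90.03 m
heave_B = 149 × cos(78°) = 30.98 m
total = 90.03 + 30.98 = 121 m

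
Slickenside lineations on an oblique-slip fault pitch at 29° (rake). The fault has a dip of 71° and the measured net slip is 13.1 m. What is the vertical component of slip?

dip-slip = net slip × sin(rake) = 13.1 m × sin(29°) = 6.351 m
throw = dip-slip × sin(dip) = 6.351 × sin(71°) = 6 m

6 m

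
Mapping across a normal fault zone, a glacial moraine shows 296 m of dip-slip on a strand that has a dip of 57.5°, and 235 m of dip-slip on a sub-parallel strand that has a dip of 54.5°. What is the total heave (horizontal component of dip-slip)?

296 m

heave_A = 296 × cos(57.5°) = 159 m
heave_B = 235 × cos(54.5°) = 136.5 m
total = 159 + 136.5 = 296 m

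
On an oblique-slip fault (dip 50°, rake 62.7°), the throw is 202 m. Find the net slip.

dip-slip = throw / sin(dip) = 202 / sin(50°) = 263.7 m
net slip = dip-slip / sin(rake) = 263.7 / sin(62.7°) = 297 m

297 m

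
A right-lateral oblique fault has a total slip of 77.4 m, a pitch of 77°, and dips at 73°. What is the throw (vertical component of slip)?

dip-slip = net slip × sin(rake) = 77.4 m × sin(77°) = 75.42 m
throw = dip-slip × sin(dip) = 75.42 × sin(73°) = 72.1 m

72.1 m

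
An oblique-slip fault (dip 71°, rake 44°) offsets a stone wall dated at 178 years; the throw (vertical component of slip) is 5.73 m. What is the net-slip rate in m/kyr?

dip-slip = throw / sin(dip) = 5.73 / sin(71°) = 6.060 m
net slip = dip-slip / sin(rake) = 6.060 / sin(44°) = 8.724 m
rate = 8.724 m / 178 years = 0.0490 m/yr = 49 m/kyr

49 m/kyr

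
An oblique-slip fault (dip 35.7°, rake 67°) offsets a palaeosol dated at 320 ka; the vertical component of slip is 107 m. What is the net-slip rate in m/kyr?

dip-slip = throw / sin(dip) = 107 / sin(35.7°) = 183.4 m
net slip = dip-slip / sin(rake) = 183.4 / sin(67°) = 199.2 m
rate = 199.2 m / 320 ka = 0.000622 m/yr = 0.622 m/kyr

0.622 m/kyr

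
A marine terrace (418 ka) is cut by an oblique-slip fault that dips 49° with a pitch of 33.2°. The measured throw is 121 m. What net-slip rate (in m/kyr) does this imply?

dip-slip = throw / sin(dip) = 121 / sin(49°) = 160.3 m
net slip = dip-slip / sin(rake) = 160.3 / sin(33.2°) = 292.8 m
rate = 292.8 m / 418 ka = 0.000700 m/yr = 0.700 m/kyr

0.700 m/kyr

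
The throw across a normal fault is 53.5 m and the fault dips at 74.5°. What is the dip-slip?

55.5 m

dip-slip = throw / sin(dip) = 53.5 / sin(74.5°) = 55.5 m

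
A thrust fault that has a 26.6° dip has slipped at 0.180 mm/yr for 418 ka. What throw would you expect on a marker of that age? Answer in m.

dip-slip = rate × time = 0.180 mm/yr × 418 ka = 75.24 m
throw = dip-slip × sin(dip) = 75.24 × sin(26.6°) = 33.7 m

33.7 m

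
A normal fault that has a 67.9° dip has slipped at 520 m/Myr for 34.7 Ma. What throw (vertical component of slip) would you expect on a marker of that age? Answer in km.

16.7 km

dip-slip = rate × time = 520 m/Myr × 34.7 Ma = 18040 m
throw = dip-slip × sin(dip) = 18040 × sin(67.9°) = 16700 m = 16.7 km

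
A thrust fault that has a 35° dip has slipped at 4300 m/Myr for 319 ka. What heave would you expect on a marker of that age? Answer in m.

dip-slip = rate × time = 4300 m/Myr × 319 ka = 1372 m
heave = dip-slip × cos(dip) = 1372 × cos(35°) = 1120 m

1120 m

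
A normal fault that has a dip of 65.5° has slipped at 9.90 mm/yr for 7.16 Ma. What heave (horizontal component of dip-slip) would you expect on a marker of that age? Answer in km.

dip-slip = rate × time = 9.90 mm/yr × 7.16 Ma = 70880 m
heave = dip-slip × cos(dip) = 70880 × cos(65.5°) = 29400 m = 29.4 km

29.4 km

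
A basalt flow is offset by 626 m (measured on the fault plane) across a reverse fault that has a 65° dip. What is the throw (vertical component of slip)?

567 m

throw = dip-slip × sin(dip) = 626 m × sin(65°) = 567 m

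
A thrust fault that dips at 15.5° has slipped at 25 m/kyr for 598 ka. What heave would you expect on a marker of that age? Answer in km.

dip-slip = rate × time = 25 m/kyr × 598 ka = 14950 m
heave = dip-slip × cos(dip) = 14950 × cos(15.5°) = 14400 m = 14.4 km

14.4 km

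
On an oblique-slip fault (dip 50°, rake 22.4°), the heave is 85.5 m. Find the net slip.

dip-slip = heave / cos(dip) = 85.5 / cos(50°) = 133 m
net slip = dip-slip / sin(rake) = 133 / sin(22.4°) = 349 m

349 m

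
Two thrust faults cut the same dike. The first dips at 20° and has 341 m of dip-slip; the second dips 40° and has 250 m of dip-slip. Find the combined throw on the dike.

277 m

throw_A = 341 × sin(20°) = 116.6 m
throw_B = 250 × sin(40°) = 160.7 m
total = 116.6 + 160.7 = 277 m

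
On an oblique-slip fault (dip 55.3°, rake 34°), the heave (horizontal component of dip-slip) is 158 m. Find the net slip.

496 m

dip-slip = heave / cos(dip) = 158 / cos(55.3°) = 277.5 m
net slip = dip-slip / sin(rake) = 277.5 / sin(34°) = 496 m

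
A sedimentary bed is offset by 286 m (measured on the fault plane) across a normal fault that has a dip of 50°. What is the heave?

184 m

heave = dip-slip × cos(dip) = 286 m × cos(50°) = 184 m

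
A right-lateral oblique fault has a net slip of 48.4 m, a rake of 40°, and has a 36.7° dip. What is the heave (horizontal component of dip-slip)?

dip-slip = net slip × sin(rake) = 48.4 m × sin(40°) = 31.11 m
heave = dip-slip × cos(dip) = 31.11 × cos(36.7°) = 24.9 m

24.9 m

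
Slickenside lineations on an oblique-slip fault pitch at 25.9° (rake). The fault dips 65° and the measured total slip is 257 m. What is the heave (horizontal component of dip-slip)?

47.4 m

dip-slip = net slip × sin(rake) = 257 m × sin(25.9°) = 112.3 m
heave = dip-slip × cos(dip) = 112.3 × cos(65°) = 47.4 m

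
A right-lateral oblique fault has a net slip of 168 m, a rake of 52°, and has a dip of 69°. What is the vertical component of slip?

124 m

dip-slip = net slip × sin(rake) = 168 m × sin(52°) = 132.4 m
throw = dip-slip × sin(dip) = 132.4 × sin(69°) = 124 m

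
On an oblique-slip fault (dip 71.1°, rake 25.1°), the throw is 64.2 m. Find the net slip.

160 m

dip-slip = throw / sin(dip) = 64.2 / sin(71.1°) = 67.86 m
net slip = dip-slip / sin(rake) = 67.86 / sin(25.1°) = 160 m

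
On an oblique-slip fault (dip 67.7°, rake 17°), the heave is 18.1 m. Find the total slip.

dip-slip = heave / cos(dip) = 18.1 / cos(67.7°) = 47.70 m
net slip = dip-slip / sin(rake) = 47.70 / sin(17°) = 163 m

163 m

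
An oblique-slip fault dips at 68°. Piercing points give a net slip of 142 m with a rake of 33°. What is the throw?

dip-slip = net slip × sin(rake) = 142 m × sin(33°) = 77.34 m
throw = dip-slip × sin(dip) = 77.34 × sin(68°) = 71.7 m

71.7 m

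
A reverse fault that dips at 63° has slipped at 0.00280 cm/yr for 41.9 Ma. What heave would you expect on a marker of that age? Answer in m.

533 m

dip-slip = rate × time = 0.00280 cm/yr × 41.9 Ma = 1173 m
heave = dip-slip × cos(dip) = 1173 × cos(63°) = 533 m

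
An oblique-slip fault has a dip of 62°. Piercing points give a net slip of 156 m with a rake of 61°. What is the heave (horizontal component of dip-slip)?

64.1 m

dip-slip = net slip × sin(rake) = 156 m × sin(61°) = 136.4 m
heave = dip-slip × cos(dip) = 136.4 × cos(62°) = 64.1 m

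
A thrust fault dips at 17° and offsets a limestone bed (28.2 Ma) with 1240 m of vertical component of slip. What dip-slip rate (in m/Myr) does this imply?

dip-slip = throw / sin(dip) = 1240 m / sin(17°) = 4241 m
rate = 4241 m / 28.2 Ma = 0.000150 m/yr = 150 m/Myr

150 m/Myr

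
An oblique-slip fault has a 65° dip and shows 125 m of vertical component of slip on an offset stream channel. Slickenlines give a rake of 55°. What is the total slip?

dip-slip = throw / sin(dip) = 125 / sin(65°) = 137.9 m
net slip = dip-slip / sin(rake) = 137.9 / sin(55°) = 168 m

168 m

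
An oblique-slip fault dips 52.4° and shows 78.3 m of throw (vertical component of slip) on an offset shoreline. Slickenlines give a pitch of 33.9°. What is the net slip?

177 m

dip-slip = throw / sin(dip) = 78.3 / sin(52.4°) = 98.83 m
net slip = dip-slip / sin(rake) = 98.83 / sin(33.9°) = 177 m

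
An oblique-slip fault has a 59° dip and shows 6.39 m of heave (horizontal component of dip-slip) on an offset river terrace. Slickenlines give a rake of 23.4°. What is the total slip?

dip-slip = heave / cos(dip) = 6.39 / cos(59°) = 12.41 m
net slip = dip-slip / sin(rake) = 12.41 / sin(23.4°) = 31.2 m

31.2 m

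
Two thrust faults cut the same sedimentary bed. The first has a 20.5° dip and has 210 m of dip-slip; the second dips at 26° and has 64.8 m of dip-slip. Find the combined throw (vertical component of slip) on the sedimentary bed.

102 m

throw_A = 210 × sin(20.5°) = 73.54 m
throw_B = 64.8 × sin(26°) = 28.41 m
total = 73.54 + 28.41 = 102 m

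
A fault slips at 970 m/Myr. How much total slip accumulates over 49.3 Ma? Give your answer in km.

47.8 km

slip = rate × time = 970 m/Myr × 49.3 Ma = 47800 m = 47.8 km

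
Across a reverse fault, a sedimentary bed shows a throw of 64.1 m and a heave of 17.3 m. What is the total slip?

66.4 m

net slip = √(throw² + heave²) = √(64.1² + 17.3²) = 66.4 m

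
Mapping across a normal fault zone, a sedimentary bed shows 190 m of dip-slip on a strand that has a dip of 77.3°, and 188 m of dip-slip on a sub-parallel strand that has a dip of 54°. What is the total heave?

152 m

heave_A = 190 × cos(77.3°) = 41.77 m
heave_B = 188 × cos(54°) = 110.5 m
total = 41.77 + 110.5 = 152 m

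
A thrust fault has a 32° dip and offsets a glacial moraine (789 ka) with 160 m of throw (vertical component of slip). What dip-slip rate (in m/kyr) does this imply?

0.383 m/kyr

dip-slip = throw / sin(dip) = 160 m / sin(32°) = 301.9 m
rate = 301.9 m / 789 ka = 0.000383 m/yr = 0.383 m/kyr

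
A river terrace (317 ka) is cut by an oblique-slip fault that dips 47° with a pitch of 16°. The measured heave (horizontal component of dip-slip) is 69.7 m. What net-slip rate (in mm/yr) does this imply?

dip-slip = heave / cos(dip) = 69.7 / cos(47°) = 102.2 m
net slip = dip-slip / sin(rake) = 102.2 / sin(16°) = 370.8 m
rate = 370.8 m / 317 ka = 0.00117 m/yr = 1.17 mm/yr

1.17 mm/yr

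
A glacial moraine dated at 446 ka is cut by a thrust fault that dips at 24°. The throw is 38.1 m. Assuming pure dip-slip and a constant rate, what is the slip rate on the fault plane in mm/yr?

dip-slip = throw / sin(dip) = 38.1 m / sin(24°) = 93.67 m
rate = 93.67 m / 446 ka = 0.000210 m/yr = 0.210 mm/yr

0.210 mm/yr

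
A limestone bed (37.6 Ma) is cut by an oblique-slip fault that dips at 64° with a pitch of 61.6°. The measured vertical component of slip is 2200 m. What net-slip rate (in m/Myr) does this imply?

74 m/Myr

dip-slip = throw / sin(dip) = 2200 / sin(64°) = 2448 m
net slip = dip-slip / sin(rake) = 2448 / sin(61.6°) = 2783 m
rate = 2783 m / 37.6 Ma = 0.0000740 m/yr = 74 m/Myr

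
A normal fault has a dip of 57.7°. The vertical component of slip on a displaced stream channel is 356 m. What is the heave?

heave = throw / tan(dip) = 356 / tan(57.7°) = 225 m

225 m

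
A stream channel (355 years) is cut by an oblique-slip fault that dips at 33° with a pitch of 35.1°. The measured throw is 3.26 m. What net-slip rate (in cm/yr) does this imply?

dip-slip = throw / sin(dip) = 3.26 / sin(33°) = 5.986 m
net slip = dip-slip / sin(rake) = 5.986 / sin(35.1°) = 10.41 m
rate = 10.41 m / 355 years = 0.0293 m/yr = 2.93 cm/yr

2.93 cm/yr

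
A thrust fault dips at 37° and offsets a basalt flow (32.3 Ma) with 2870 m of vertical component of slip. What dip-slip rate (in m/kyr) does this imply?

dip-slip = throw / sin(dip) = 2870 m / sin(37°) = 4769 m
rate = 4769 m / 32.3 Ma = 0.000148 m/yr = 0.148 m/kyr

0.148 m/kyr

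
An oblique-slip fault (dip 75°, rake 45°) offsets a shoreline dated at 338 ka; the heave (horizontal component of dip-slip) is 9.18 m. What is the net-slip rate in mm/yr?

0.148 mm/yr

dip-slip = heave / cos(dip) = 9.18 / cos(75°) = 35.47 m
net slip = dip-slip / sin(rake) = 35.47 / sin(45°) = 50.16 m
rate = 50.16 m / 338 ka = 0.000148 m/yr = 0.148 mm/yr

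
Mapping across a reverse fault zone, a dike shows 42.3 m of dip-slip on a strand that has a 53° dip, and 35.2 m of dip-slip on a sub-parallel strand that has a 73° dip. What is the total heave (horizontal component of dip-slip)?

heave_A = 42.3 × cos(53°) = 25.46 m
heave_B = 35.2 × cos(73°) = 10.29 m
total = 25.46 + 10.29 = 35.7 m

35.7 m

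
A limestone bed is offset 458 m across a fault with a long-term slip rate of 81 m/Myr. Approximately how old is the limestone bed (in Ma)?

5.65 Ma

age = offset / rate = 458 m / (81 m/Myr) = 5.65e+06 yr = 5.65 Ma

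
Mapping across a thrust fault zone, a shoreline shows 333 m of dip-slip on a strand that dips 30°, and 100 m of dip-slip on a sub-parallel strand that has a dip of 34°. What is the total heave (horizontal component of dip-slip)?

heave_A = 333 × cos(30°) = 288.4 m
heave_B = 100 × cos(34°) = 82.90 m
total = 288.4 + 82.90 = 371 m

371 m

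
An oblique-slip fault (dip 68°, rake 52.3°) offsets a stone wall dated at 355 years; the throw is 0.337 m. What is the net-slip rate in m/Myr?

1290 m/Myr

dip-slip = throw / sin(dip) = 0.337 / sin(68°) = 0.3635 m
net slip = dip-slip / sin(rake) = 0.3635 / sin(52.3°) = 0.4594 m
rate = 0.4594 m / 355 years = 0.00129 m/yr = 1290 m/Myr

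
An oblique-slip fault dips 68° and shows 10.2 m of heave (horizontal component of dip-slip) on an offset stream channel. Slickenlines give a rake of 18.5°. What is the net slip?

dip-slip = heave / cos(dip) = 10.2 / cos(68°) = 27.23 m
net slip = dip-slip / sin(rake) = 27.23 / sin(18.5°) = 85.8 m

85.8 m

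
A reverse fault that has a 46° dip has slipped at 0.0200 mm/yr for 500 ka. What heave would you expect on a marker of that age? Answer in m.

6.95 m

dip-slip = rate × time = 0.0200 mm/yr × 500 ka = 10 m
heave = dip-slip × cos(dip) = 10 × cos(46°) = 6.95 m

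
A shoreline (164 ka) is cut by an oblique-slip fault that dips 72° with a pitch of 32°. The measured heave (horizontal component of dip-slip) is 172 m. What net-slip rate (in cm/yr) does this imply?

dip-slip = heave / cos(dip) = 172 / cos(72°) = 556.6 m
net slip = dip-slip / sin(rake) = 556.6 / sin(32°) = 1050 m
rate = 1050 m / 164 ka = 0.00640 m/yr = 0.640 cm/yr

0.640 cm/yr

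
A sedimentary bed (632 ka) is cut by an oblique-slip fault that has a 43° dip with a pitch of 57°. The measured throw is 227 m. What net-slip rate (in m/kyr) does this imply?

dip-slip = throw / sin(dip) = 227 / sin(43°) = 332.8 m
net slip = dip-slip / sin(rake) = 332.8 / sin(57°) = 396.9 m
rate = 396.9 m / 632 ka = 0.000628 m/yr = 0.628 m/kyr

0.628 m/kyr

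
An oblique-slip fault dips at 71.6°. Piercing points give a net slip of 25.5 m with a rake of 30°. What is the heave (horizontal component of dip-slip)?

4.02 m

dip-slip = net slip × sin(rake) = 25.5 m × sin(30°) = 12.75 m
heave = dip-slip × cos(dip) = 12.75 × cos(71.6°) = 4.02 m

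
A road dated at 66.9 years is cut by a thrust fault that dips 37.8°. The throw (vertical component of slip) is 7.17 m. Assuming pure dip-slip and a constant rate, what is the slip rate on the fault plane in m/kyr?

dip-slip = throw / sin(dip) = 7.17 m / sin(37.8°) = 11.70 m
rate = 11.70 m / 66.9 years = 0.175 m/yr = 175 m/kyr

175 m/kyr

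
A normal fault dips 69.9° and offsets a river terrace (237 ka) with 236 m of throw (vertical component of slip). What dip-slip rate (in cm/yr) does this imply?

0.106 cm/yr

dip-slip = throw / sin(dip) = 236 m / sin(69.9°) = 251.3 m
rate = 251.3 m / 237 ka = 0.00106 m/yr = 0.106 cm/yr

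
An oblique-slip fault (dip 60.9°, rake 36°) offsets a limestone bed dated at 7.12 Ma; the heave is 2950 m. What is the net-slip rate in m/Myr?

dip-slip = heave / cos(dip) = 2950 / cos(60.9°) = 6066 m
net slip = dip-slip / sin(rake) = 6066 / sin(36°) = 10320 m
rate = 10320 m / 7.12 Ma = 0.00145 m/yr = 1450 m/Myr

1450 m/Myr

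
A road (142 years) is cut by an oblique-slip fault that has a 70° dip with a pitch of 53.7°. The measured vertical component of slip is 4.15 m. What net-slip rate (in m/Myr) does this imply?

dip-slip = throw / sin(dip) = 4.15 / sin(70°) = 4.416 m
net slip = dip-slip / sin(rake) = 4.416 / sin(53.7°) = 5.480 m
rate = 5.480 m / 142 years = 0.0386 m/yr = 38600 m/Myr

38600 m/Myr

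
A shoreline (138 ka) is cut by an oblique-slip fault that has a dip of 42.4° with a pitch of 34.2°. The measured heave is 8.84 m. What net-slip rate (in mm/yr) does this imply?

0.154 mm/yr

dip-slip = heave / cos(dip) = 8.84 / cos(42.4°) = 11.97 m
net slip = dip-slip / sin(rake) = 11.97 / sin(34.2°) = 21.30 m
rate = 21.30 m / 138 ka = 0.000154 m/yr = 0.154 mm/yr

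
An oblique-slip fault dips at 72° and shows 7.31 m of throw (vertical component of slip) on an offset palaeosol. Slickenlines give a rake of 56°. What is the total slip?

9.27 m

dip-slip = throw / sin(dip) = 7.31 / sin(72°) = 7.686 m
net slip = dip-slip / sin(rake) = 7.686 / sin(56°) = 9.27 m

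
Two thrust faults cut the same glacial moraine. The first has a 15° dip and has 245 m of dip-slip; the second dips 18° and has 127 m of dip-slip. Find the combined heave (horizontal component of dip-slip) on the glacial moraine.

357 m

heave_A = 245 × cos(15°) = 236.7 m
heave_B = 127 × cos(18°) = 120.8 m
total = 236.7 + 120.8 = 357 m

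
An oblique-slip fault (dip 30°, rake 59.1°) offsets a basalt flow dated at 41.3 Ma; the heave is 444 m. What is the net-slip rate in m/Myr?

dip-slip = heave / cos(dip) = 444 / cos(30°) = 512.7 m
net slip = dip-slip / sin(rake) = 512.7 / sin(59.1°) = 597.5 m
rate = 597.5 m / 41.3 Ma = 0.0000145 m/yr = 14.5 m/Myr

14.5 m/Myr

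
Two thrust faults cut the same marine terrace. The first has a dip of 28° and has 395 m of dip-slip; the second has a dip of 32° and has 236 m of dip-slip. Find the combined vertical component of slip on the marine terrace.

throw_A = 395 × sin(28°) = 185.4 m
throw_B = 236 × sin(32°) = 125.1 m
total = 185.4 + 125.1 = 311 m

311 m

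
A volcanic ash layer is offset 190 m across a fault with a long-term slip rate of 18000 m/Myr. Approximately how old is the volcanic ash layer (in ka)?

10.6 ka

age = offset / rate = 190 m / (18000 m/Myr) = 10600 yr = 10.6 ka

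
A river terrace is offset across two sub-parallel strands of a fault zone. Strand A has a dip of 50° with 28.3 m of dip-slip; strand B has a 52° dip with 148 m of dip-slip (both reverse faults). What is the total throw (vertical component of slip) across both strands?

throw_A = 28.3 × sin(50°) = 21.68 m
throw_B = 148 × sin(52°) = 116.6 m
total = 21.68 + 116.6 = 138 m

138 m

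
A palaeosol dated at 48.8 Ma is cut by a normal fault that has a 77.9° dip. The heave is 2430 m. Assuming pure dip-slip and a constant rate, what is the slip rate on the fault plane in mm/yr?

dip-slip = heave / cos(dip) = 2430 m / cos(77.9°) = 11590 m
rate = 11590 m / 48.8 Ma = 0.000238 m/yr = 0.238 mm/yr

0.238 mm/yr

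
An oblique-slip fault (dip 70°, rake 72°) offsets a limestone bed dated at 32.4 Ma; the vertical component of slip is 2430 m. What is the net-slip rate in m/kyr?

dip-slip = throw / sin(dip) = 2430 / sin(70°) = 2586 m
net slip = dip-slip / sin(rake) = 2586 / sin(72°) = 2719 m
rate = 2719 m / 32.4 Ma = 0.0000839 m/yr = 0.0839 m/kyr

0.0839 m/kyr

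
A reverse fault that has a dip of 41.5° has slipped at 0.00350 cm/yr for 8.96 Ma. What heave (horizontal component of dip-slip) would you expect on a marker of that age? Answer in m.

235 m

dip-slip = rate × time = 0.00350 cm/yr × 8.96 Ma = 313.6 m
heave = dip-slip × cos(dip) = 313.6 × cos(41.5°) = 235 m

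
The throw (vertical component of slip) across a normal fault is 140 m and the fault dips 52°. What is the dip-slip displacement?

dip-slip = throw / sin(dip) = 140 / sin(52°) = 178 m

178 m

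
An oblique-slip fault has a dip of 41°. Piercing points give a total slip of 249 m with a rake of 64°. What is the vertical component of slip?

147 m

dip-slip = net slip × sin(rake) = 249 m × sin(64°) = 223.8 m
throw = dip-slip × sin(dip) = 223.8 × sin(41°) = 147 m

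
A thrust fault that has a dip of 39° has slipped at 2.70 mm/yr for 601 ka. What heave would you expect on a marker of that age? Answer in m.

1260 m

dip-slip = rate × time = 2.70 mm/yr × 601 ka = 1623 m
heave = dip-slip × cos(dip) = 1623 × cos(39°) = 1260 m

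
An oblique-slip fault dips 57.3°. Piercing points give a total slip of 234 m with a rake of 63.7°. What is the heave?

dip-slip = net slip × sin(rake) = 234 m × sin(63.7°) = 209.8 m
heave = dip-slip × cos(dip) = 209.8 × cos(57.3°) = 113 m

113 m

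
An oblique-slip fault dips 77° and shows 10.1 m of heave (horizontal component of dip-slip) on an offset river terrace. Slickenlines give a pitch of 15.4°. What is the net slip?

dip-slip = heave / cos(dip) = 10.1 / cos(77°) = 44.90 m
net slip = dip-slip / sin(rake) = 44.90 / sin(15.4°) = 169 m

169 m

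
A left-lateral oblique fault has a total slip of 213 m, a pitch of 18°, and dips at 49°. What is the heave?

dip-slip = net slip × sin(rake) = 213 m × sin(18°) = 65.82 m
heave = dip-slip × cos(dip) = 65.82 × cos(49°) = 43.2 m

43.2 m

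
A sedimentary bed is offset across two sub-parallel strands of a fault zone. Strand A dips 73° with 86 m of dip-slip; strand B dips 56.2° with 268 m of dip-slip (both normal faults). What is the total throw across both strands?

throw_A = 86 × sin(73°) = 82.24 m
throw_B = 268 × sin(56.2°) = 222.7 m
total = 82.24 + 222.7 = 305 m

305 m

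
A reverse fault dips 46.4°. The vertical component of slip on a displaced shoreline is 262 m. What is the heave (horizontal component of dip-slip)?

249 m

heave = throw / tan(dip) = 262 / tan(46.4°) = 249 m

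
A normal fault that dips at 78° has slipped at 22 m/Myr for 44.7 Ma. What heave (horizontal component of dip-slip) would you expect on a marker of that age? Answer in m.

204 m

dip-slip = rate × time = 22 m/Myr × 44.7 Ma = 983.4 m
heave = dip-slip × cos(dip) = 983.4 × cos(78°) = 204 m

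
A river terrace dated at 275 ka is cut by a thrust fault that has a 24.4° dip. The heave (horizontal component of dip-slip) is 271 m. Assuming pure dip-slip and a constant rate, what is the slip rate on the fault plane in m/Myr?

1080 m/Myr

dip-slip = heave / cos(dip) = 271 m / cos(24.4°) = 297.6 m
rate = 297.6 m / 275 ka = 0.00108 m/yr = 1080 m/Myr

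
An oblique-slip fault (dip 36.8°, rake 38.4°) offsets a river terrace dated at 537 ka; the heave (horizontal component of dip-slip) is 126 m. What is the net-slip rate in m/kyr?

dip-slip = heave / cos(dip) = 126 / cos(36.8°) = 157.4 m
net slip = dip-slip / sin(rake) = 157.4 / sin(38.4°) = 253.3 m
rate = 253.3 m / 537 ka = 0.000472 m/yr = 0.472 m/kyr

0.472 m/kyr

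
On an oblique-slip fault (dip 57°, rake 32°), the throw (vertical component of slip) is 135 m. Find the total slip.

304 m

dip-slip = throw / sin(dip) = 135 / sin(57°) = 161 m
net slip = dip-slip / sin(rake) = 161 / sin(32°) = 304 m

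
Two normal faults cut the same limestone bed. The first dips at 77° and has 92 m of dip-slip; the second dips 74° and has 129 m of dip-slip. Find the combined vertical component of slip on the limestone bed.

214 m

throw_A = 92 × sin(77°) = 89.64 m
throw_B = 129 × sin(74°) = 124 m
total = 89.64 + 124 = 214 m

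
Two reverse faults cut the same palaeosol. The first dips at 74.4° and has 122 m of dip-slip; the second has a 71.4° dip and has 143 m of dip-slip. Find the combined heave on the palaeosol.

heave_A = 122 × cos(74.4°) = 32.81 m
heave_B = 143 × cos(71.4°) = 45.61 m
total = 32.81 + 45.61 = 78.4 m

78.4 m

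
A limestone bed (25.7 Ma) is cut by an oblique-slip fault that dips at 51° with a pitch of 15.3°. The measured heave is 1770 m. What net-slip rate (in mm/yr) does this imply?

0.415 mm/yr

dip-slip = heave / cos(dip) = 1770 / cos(51°) = 2813 m
net slip = dip-slip / sin(rake) = 2813 / sin(15.3°) = 10660 m
rate = 10660 m / 25.7 Ma = 0.000415 m/yr = 0.415 mm/yr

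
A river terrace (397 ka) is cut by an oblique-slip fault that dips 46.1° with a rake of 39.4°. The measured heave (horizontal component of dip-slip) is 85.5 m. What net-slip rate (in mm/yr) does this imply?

0.489 mm/yr

dip-slip = heave / cos(dip) = 85.5 / cos(46.1°) = 123.3 m
net slip = dip-slip / sin(rake) = 123.3 / sin(39.4°) = 194.3 m
rate = 194.3 m / 397 ka = 0.000489 m/yr = 0.489 mm/yr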